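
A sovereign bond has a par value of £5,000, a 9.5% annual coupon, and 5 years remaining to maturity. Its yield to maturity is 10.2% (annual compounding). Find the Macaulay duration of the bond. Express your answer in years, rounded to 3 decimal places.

Periodic yield y = 0.102. Discount each cash flow and weight by its year:
  t   CF        PV=CF/(1+0.102)^t    t·PV
  1       475.00       431.0345       431.0345
  2       475.00       391.1384       782.2767
  3       475.00       354.9350     1,064.8050
  4       475.00       322.0826     1,288.3303
  5     5,475.00     3,368.8072    16,844.0358
  Σ                  4,867.9976    20,410.4823
Price P = Σ PV = 4,867.9976.
Macaulay duration = Σ(t·PV) / P = 20,410.4823 / 4,867.9976 = 4.19279 years.

4.193 years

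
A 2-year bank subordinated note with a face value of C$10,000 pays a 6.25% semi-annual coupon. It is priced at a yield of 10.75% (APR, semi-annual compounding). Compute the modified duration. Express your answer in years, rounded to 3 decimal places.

1.809 years

Periodic yield y = 0.05375. First find Macaulay duration:
  t   CF        PV=CF/(1+0.05375)^t    t·PV
  1       312.50       296.5599       296.5599
  2       312.50       281.4329       562.8658
  3       312.50       267.0775       801.2324
  4    10,312.50     8,363.9920    33,455.9682
  Σ                  9,209.0623    35,116.6263
P = 9,209.0623; Macaulay duration = 35,116.6263 / 9,209.0623 = 3.81327 half-year periods = 1.90663 years.
Modified duration = D_Mac / (1 + y) = 1.90663 / 1.05375 = 1.80938 years.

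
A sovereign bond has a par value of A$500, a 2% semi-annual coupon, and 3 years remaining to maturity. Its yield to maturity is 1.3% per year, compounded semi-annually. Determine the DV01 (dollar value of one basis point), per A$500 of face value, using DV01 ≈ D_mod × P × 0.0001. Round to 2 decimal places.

Periodic yield y = 0.0065.
  t   CF        PV=CF/(1+0.0065)^t    t·PV
  1         5.00         4.9677         4.9677
  2         5.00         4.9356         9.8713
  3         5.00         4.9038        14.7113
  4         5.00         4.8721        19.4883
  5         5.00         4.8406        24.2031
  6       505.00       485.7454     2,914.4724
  Σ                    510.2652     2,987.7141
P = 510.2652; D_Mac = 5.85522 half-year periods = 2.92761 yrs; D_mod = 2.90870 yrs.
DV01 ≈ 2.90870 × 510.2652 × 0.0001 = 0.148421.

A$0.15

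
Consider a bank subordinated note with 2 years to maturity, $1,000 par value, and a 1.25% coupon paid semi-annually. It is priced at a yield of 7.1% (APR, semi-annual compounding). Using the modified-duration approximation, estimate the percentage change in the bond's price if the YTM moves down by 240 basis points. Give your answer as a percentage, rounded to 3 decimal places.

+4.589%

Periodic yield y = 0.0355. Modified duration first:
  t   CF        PV=CF/(1+0.0355)^t    t·PV
  1         6.25         6.0357         6.0357
  2         6.25         5.8288        11.6576
  3         6.25         5.6290        16.8869
  4     1,006.25       875.1963     3,500.7853
  Σ                    892.6898     3,535.3655
P = 892.6898; D_Mac = 3.96035 half-year periods = 1.98018 yrs; D_mod = 1.98018/(1+0.0355) = 1.91229 yrs.
ΔP/P ≈ -D_mod · Δy = -1.91229 × (-0.024) = +0.045895 = +4.5895%.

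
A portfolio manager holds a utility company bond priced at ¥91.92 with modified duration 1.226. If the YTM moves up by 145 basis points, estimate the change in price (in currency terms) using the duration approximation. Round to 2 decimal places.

Duration approximation: ΔP/P ≈ -D_mod · Δy = -1.226 × (+0.0145) = -0.017777.
ΔP ≈ 91.92 × (-0.017777) = -1.63406184.

-¥1.63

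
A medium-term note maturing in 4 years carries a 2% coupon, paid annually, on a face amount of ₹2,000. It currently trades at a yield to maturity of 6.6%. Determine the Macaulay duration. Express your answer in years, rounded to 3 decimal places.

3.872 years

Periodic yield y = 0.066. Discount each cash flow and weight by its year:
  t   CF        PV=CF/(1+0.066)^t    t·PV
  1        40.00        37.5235        37.5235
  2        40.00        35.2002        70.4005
  3        40.00        33.0209        99.0626
  4     2,040.00     1,579.7972     6,319.1889
  Σ                  1,685.5418     6,526.1754
Price P = Σ PV = 1,685.5418.
Macaulay duration = Σ(t·PV) / P = 6,526.1754 / 1,685.5418 = 3.87186 years.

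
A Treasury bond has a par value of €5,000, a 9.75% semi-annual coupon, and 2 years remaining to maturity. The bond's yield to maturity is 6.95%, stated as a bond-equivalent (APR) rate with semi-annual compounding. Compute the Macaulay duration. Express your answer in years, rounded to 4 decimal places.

1.8686 years

Periodic yield y = 0.03475. Discount each cash flow and weight by its period:
  t   CF        PV=CF/(1+0.03475)^t    t·PV
  1       243.75       235.5641       235.5641
  2       243.75       227.6532       455.3064
  3       243.75       220.0079       660.0238
  4     5,243.75     4,574.0429    18,296.1718
  Σ                  5,257.2682    19,647.0661
Price P = Σ PV = 5,257.2682.
Macaulay duration = Σ(t·PV) / P = 19,647.0661 / 5,257.2682 = 3.73712 half-year periods.
In years: 3.73712 / 2 = 1.86856 years.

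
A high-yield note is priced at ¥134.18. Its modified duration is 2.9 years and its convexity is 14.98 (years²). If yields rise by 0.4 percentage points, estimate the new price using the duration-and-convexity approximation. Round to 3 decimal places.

Duration effect: -D_mod·Δy = -2.9 × (+0.004) = -0.011600
Convexity effect: ½·C·(Δy)² = 0.5 × 14.98 × (0.004)² = +0.00011984
ΔP/P ≈ -0.011600 + 0.00011984 = -0.01148016
New price ≈ 134.18 × (1 - 0.01148016) = 132.6395921312.

¥132.640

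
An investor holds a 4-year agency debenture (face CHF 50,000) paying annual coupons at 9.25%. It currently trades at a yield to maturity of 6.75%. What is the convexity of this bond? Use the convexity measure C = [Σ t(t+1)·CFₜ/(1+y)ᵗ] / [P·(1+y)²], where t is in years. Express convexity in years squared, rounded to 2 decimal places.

With y = 0.0675:
  t   CF        PV=CF/(1+0.0675)^t    t·PV        t(t+1)·PV
  1     4,625.00     4,332.5527     4,332.5527       8,665.1054
  2     4,625.00     4,058.5974     8,117.1947      24,351.5842
  3     4,625.00     3,801.9648    11,405.8943      45,623.5770
  4    54,625.00    42,064.9053   168,259.6211     841,298.1053
  Σ                 54,258.0201   192,115.2628     919,938.3719
P = 54,258.0201.
Convexity = Σ t(t+1)·PV / [P·(1+y)²] = 919,938.3719 / (54,258.0201 × 1.139556) = 14.87850.

14.88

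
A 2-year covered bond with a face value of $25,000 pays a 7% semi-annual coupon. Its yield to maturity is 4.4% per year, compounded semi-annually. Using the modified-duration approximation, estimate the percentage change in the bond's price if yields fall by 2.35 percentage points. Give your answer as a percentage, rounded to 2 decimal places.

Periodic yield y = 0.022. Modified duration first:
  t   CF        PV=CF/(1+0.022)^t    t·PV
  1       875.00       856.1644       856.1644
  2       875.00       837.7342     1,675.4685
  3       875.00       819.7008     2,459.1024
  4    25,875.00    23,717.9296    94,871.7183
  Σ                 26,231.5290    99,862.4536
P = 26,231.5290; D_Mac = 3.80696 half-year periods = 1.90348 yrs; D_mod = 1.90348/(1+0.022) = 1.86251 yrs.
ΔP/P ≈ -D_mod · Δy = -1.86251 × (-0.0235) = +0.043769 = +4.3769%.

+4.38%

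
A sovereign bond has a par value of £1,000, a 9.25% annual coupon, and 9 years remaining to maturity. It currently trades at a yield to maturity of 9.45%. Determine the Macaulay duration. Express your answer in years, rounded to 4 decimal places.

Periodic yield y = 0.0945. Discount each cash flow and weight by its year:
  t   CF        PV=CF/(1+0.0945)^t    t·PV
  1        92.50        84.5135        84.5135
  2        92.50        77.2165       154.4330
  3        92.50        70.5496       211.6487
  4        92.50        64.4583       257.8331
  5        92.50        58.8929       294.4645
  6        92.50        53.8080       322.8482
  7        92.50        49.1622       344.1354
  8        92.50        44.9175       359.3400
  9     1,092.50       484.7073     4,362.3656
  Σ                    988.2258     6,391.5821
Price P = Σ PV = 988.2258.
Macaulay duration = Σ(t·PV) / P = 6,391.5821 / 988.2258 = 6.46773 years.

6.4677 years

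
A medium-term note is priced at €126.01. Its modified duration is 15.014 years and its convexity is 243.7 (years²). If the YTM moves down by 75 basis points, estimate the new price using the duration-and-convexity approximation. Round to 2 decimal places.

€141.06

Duration effect: -D_mod·Δy = -15.014 × (-0.0075) = +0.112605
Convexity effect: ½·C·(Δy)² = 0.5 × 243.7 × (-0.0075)² = +0.0068540625
ΔP/P ≈ +0.112605 + 0.0068540625 = +0.1194590625
New price ≈ 126.01 × (1 + 0.1194590625) = 141.063036465625.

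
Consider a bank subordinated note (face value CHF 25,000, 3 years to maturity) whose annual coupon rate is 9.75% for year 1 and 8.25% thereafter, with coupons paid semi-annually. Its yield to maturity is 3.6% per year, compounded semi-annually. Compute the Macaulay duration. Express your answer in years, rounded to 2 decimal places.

Periodic yield y = 0.018. Discount each cash flow and weight by its period:
  t   CF        PV=CF/(1+0.018)^t    t·PV
  1     1,218.75     1,197.2004     1,197.2004
  2     1,218.75     1,176.0318     2,352.0636
  3     1,031.25       977.5087     2,932.5261
  4     1,031.25       960.2246     3,840.8986
  5     1,031.25       943.2462     4,716.2311
  6    26,031.25    23,388.8223   140,332.9341
  Σ                 28,643.0341   155,371.8538
Price P = Σ PV = 28,643.0341.
Macaulay duration = Σ(t·PV) / P = 155,371.8538 / 28,643.0341 = 5.42442 half-year periods.
In years: 5.42442 / 2 = 2.71221 years.

2.71 years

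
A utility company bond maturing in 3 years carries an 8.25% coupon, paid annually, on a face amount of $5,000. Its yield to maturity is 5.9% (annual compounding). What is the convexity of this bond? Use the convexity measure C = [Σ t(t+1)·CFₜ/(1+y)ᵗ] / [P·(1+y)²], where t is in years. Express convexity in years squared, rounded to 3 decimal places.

9.676

With y = 0.059:
  t   CF        PV=CF/(1+0.059)^t    t·PV        t(t+1)·PV
  1       412.50       389.5184       389.5184         779.0368
  2       412.50       367.8172       735.6344       2,206.9032
  3     5,412.50     4,557.3253    13,671.9759      54,687.9035
  Σ                  5,314.6609    14,797.1287      57,673.8436
P = 5,314.6609.
Convexity = Σ t(t+1)·PV / [P·(1+y)²] = 57,673.8436 / (5,314.6609 × 1.121481) = 9.67635.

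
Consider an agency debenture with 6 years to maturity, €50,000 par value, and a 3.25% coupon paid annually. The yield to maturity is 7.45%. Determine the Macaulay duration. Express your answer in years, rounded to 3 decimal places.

Periodic yield y = 0.0745. Discount each cash flow and weight by its year:
  t   CF        PV=CF/(1+0.0745)^t    t·PV
  1     1,625.00     1,512.3313     1,512.3313
  2     1,625.00     1,407.4745     2,814.9489
  3     1,625.00     1,309.8878     3,929.6635
  4     1,625.00     1,219.0673     4,876.2692
  5     1,625.00     1,134.5438     5,672.7190
  6    51,625.00    33,544.5172   201,267.1033
  Σ                 40,127.8219   220,073.0352
Price P = Σ PV = 40,127.8219.
Macaulay duration = Σ(t·PV) / P = 220,073.0352 / 40,127.8219 = 5.48430 years.

5.484 years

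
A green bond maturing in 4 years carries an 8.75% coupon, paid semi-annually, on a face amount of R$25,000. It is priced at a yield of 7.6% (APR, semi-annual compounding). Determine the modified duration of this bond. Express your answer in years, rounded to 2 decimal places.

3.34 years

Periodic yield y = 0.038. First find Macaulay duration:
  t   CF        PV=CF/(1+0.038)^t    t·PV
  1     1,093.75     1,053.7091     1,053.7091
  2     1,093.75     1,015.1340     2,030.2679
  3     1,093.75       977.9711     2,933.9132
  4     1,093.75       942.1687     3,768.6746
  5     1,093.75       907.6769     4,538.3847
  6     1,093.75       874.4479     5,246.6875
  7     1,093.75       842.4354     5,897.0476
  8    26,093.75    19,362.3323   154,898.6583
  Σ                 25,975.8752   180,367.3428
P = 25,975.8752; Macaulay duration = 180,367.3428 / 25,975.8752 = 6.94365 half-year periods = 3.47182 years.
Modified duration = D_Mac / (1 + y) = 3.47182 / 1.038 = 3.34472 years.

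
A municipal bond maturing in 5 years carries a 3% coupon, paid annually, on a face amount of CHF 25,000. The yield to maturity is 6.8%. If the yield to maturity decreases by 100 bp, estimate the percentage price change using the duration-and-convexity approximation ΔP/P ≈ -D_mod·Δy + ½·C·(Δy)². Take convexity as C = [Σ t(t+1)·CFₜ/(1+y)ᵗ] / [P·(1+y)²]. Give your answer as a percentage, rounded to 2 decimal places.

With y = 0.068:
  t   CF        PV=CF/(1+0.068)^t    t·PV        t(t+1)·PV
  1       750.00       702.2472       702.2472       1,404.4944
  2       750.00       657.5348     1,315.0696       3,945.2089
  3       750.00       615.6693     1,847.0079       7,388.0317
  4       750.00       576.4694     2,305.8776      11,529.3878
  5    25,750.00    18,531.9436    92,659.7180     555,958.3081
  Σ                 21,083.8643    98,829.9204     580,225.4310
P = 21,083.8643; D_Mac = 4.68747 yrs; D_mod = 4.38901 yrs; C = 24.12704.
Duration effect: -4.38901 × (-0.01) = +0.043890
Convexity effect: 0.5 × 24.12704 × (-0.01)² = +0.0012064
ΔP/P ≈ +0.043890 + 0.0012064 = +0.045096 = +4.5096%.

+4.51%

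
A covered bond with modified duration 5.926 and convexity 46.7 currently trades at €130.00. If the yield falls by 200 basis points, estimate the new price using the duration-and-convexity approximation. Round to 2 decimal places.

Duration effect: -D_mod·Δy = -5.926 × (-0.02) = +0.118520
Convexity effect: ½·C·(Δy)² = 0.5 × 46.7 × (-0.02)² = +0.0093400
ΔP/P ≈ +0.118520 + 0.0093400 = +0.127860
New price ≈ 130.00 × (1 + 0.127860) = 146.62180.

€146.62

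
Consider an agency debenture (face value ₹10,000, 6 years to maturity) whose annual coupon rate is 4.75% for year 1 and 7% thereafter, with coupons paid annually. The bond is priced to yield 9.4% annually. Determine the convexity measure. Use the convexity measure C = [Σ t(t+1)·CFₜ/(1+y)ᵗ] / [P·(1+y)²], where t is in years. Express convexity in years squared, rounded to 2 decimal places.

28.34

With y = 0.094:
  t   CF        PV=CF/(1+0.094)^t    t·PV        t(t+1)·PV
  1       475.00       434.1865       434.1865         868.3729
  2       700.00       584.8755     1,169.7509       3,509.2527
  3       700.00       534.6211     1,603.8632       6,415.4529
  4       700.00       488.6847     1,954.7388       9,773.6942
  5       700.00       446.6953     2,233.4767      13,400.8605
  6    10,700.00     6,241.3688    37,448.2128     262,137.4896
  Σ                  8,730.4319    44,844.2290     296,105.1229
P = 8,730.4319.
Convexity = Σ t(t+1)·PV / [P·(1+y)²] = 296,105.1229 / (8,730.4319 × 1.196836) = 28.33841.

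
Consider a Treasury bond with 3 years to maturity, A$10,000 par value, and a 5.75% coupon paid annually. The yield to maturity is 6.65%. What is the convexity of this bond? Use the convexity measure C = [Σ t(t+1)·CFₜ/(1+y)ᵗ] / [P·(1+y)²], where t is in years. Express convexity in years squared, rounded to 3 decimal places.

With y = 0.0665:
  t   CF        PV=CF/(1+0.0665)^t    t·PV        t(t+1)·PV
  1       575.00       539.1467       539.1467       1,078.2935
  2       575.00       505.5291     1,011.0581       3,033.1744
  3    10,575.00     8,717.6172    26,152.8517     104,611.4069
  Σ                  9,762.2930    27,703.0566     108,722.8747
P = 9,762.2930.
Convexity = Σ t(t+1)·PV / [P·(1+y)²] = 108,722.8747 / (9,762.2930 × 1.137422) = 9.79146.

9.791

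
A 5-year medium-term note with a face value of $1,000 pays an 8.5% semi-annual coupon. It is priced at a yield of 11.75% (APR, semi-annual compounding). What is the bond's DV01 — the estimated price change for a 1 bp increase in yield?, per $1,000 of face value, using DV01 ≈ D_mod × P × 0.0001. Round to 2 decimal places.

Periodic yield y = 0.05875.
  t   CF        PV=CF/(1+0.05875)^t    t·PV
  1        42.50        40.1417        40.1417
  2        42.50        37.9142        75.8284
  3        42.50        35.8104       107.4311
  4        42.50        33.8232       135.2930
  5        42.50        31.9464       159.7320
  6        42.50        30.1737       181.0421
  7        42.50        28.4994       199.4955
  8        42.50        26.9179       215.3434
  9        42.50        25.4242       228.8182
  10    1,042.50       589.0360     5,890.3599
  Σ                    879.6871     7,233.4852
P = 879.6871; D_Mac = 8.22279 half-year periods = 4.11140 yrs; D_mod = 3.88326 yrs.
DV01 ≈ 3.88326 × 879.6871 × 0.0001 = 0.341605.

$0.34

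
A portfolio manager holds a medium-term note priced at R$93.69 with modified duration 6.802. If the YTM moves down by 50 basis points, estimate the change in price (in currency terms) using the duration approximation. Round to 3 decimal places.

+R$3.186

Duration approximation: ΔP/P ≈ -D_mod · Δy = -6.802 × (-0.005) = +0.034010.
ΔP ≈ 93.69 × (+0.034010) = +3.1863969.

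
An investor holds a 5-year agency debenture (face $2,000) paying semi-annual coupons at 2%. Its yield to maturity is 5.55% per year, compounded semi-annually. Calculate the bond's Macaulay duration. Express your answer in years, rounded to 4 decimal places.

Periodic yield y = 0.02775. Discount each cash flow and weight by its period:
  t   CF        PV=CF/(1+0.02775)^t    t·PV
  1        20.00        19.4600        19.4600
  2        20.00        18.9346        37.8691
  3        20.00        18.4233        55.2699
  4        20.00        17.9259        71.7034
  5        20.00        17.4419        87.2093
  6        20.00        16.9709       101.8254
  7        20.00        16.5127       115.5888
  8        20.00        16.0668       128.5346
  9        20.00        15.6330       140.6971
  10    2,020.00     1,536.3017    15,363.0171
  Σ                  1,693.6707    16,121.1748
Price P = Σ PV = 1,693.6707.
Macaulay duration = Σ(t·PV) / P = 16,121.1748 / 1,693.6707 = 9.51848 half-year periods.
In years: 9.51848 / 2 = 4.75924 years.

4.7592 years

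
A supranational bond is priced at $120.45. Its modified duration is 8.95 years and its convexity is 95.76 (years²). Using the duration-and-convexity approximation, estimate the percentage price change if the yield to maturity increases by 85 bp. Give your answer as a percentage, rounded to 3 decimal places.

-7.262%

Duration effect: -D_mod·Δy = -8.95 × (+0.0085) = -0.076075
Convexity effect: ½·C·(Δy)² = 0.5 × 95.76 × (0.0085)² = +0.00345933
ΔP/P ≈ -0.076075 + 0.00345933 = -0.07261567
= -7.261567%.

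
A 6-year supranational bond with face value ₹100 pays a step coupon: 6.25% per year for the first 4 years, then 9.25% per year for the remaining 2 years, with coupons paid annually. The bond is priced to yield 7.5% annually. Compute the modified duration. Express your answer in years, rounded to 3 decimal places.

Periodic yield y = 0.075. First find Macaulay duration:
  t   CF        PV=CF/(1+0.075)^t    t·PV
  1         6.25         5.8140         5.8140
  2         6.25         5.4083        10.8167
  3         6.25         5.0310        15.0930
  4         6.25         4.6800        18.7200
  5         9.25         6.4432        32.2158
  6       109.25        70.7898       424.7388
  Σ                     98.1663       507.3982
P = 98.1663; Macaulay duration = 507.3982 / 98.1663 = 5.16876 years.
Modified duration = D_Mac / (1 + y) = 5.16876 / 1.075 = 4.80815 years.

4.808 years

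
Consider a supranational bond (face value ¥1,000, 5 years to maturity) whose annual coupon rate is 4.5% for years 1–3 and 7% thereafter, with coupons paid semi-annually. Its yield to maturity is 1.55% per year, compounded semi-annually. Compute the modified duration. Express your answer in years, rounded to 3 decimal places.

Periodic yield y = 0.00775. First find Macaulay duration:
  t   CF        PV=CF/(1+0.00775)^t    t·PV
  1        22.50        22.3270        22.3270
  2        22.50        22.1553        44.3105
  3        22.50        21.9849        65.9546
  4        22.50        21.8158        87.2632
  5        22.50        21.6480       108.2402
  6        22.50        21.4816       128.8893
  7        35.00        33.1588       232.1114
  8        35.00        32.9038       263.2301
  9        35.00        32.6507       293.8565
  10    1,035.00       958.1032     9,581.0318
  Σ                  1,188.2289    10,827.2146
P = 1,188.2289; Macaulay duration = 10,827.2146 / 1,188.2289 = 9.11206 half-year periods = 4.55603 years.
Modified duration = D_Mac / (1 + y) = 4.55603 / 1.00775 = 4.52099 years.

4.521 years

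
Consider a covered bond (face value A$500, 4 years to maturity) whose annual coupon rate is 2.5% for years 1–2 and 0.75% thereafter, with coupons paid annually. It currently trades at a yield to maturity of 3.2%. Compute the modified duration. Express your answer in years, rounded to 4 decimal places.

Periodic yield y = 0.032. First find Macaulay duration:
  t   CF        PV=CF/(1+0.032)^t    t·PV
  1        12.50        12.1124        12.1124
  2        12.50        11.7368        23.4736
  3         3.75         3.4119        10.2356
  4       503.75       444.1158     1,776.4634
  Σ                    471.3769     1,822.2850
P = 471.3769; Macaulay duration = 1,822.2850 / 471.3769 = 3.86588 years.
Modified duration = D_Mac / (1 + y) = 3.86588 / 1.032 = 3.74600 years.

3.7460 years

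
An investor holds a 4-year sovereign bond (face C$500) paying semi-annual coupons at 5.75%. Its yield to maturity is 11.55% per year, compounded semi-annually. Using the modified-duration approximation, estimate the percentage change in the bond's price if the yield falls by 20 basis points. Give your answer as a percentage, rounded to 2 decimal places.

Periodic yield y = 0.05775. Modified duration first:
  t   CF        PV=CF/(1+0.05775)^t    t·PV
  1       14.375        13.5902        13.5902
  2       14.375        12.8482        25.6964
  3       14.375        12.1467        36.4401
  4       14.375        11.4835        45.9342
  5       14.375        10.8566        54.2829
  6       14.375        10.2638        61.5830
  7       14.375         9.7035        67.9242
  8      514.375       328.2582     2,626.0656
  Σ                    409.1507     2,931.5165
P = 409.1507; D_Mac = 7.16488 half-year periods = 3.58244 yrs; D_mod = 3.58244/(1+0.05775) = 3.38685 yrs.
ΔP/P ≈ -D_mod · Δy = -3.38685 × (-0.002) = +0.006774 = +0.6774%.

+0.68%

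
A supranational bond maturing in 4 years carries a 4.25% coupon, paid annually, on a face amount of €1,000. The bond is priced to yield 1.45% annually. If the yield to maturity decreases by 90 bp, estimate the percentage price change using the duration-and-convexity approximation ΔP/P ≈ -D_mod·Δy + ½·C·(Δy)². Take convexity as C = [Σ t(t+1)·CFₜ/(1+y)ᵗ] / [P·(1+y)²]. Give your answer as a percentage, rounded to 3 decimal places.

+3.422%

With y = 0.0145:
  t   CF        PV=CF/(1+0.0145)^t    t·PV        t(t+1)·PV
  1        42.50        41.8926        41.8926          83.7851
  2        42.50        41.2938        82.5876         247.7628
  3        42.50        40.7036       122.1108         488.4431
  4     1,042.50       984.1649     3,936.6595      19,683.2974
  Σ                  1,108.0548     4,183.2504      20,503.2884
P = 1,108.0548; D_Mac = 3.77531 yrs; D_mod = 3.72135 yrs; C = 17.97870.
Duration effect: -3.72135 × (-0.009) = +0.033492
Convexity effect: 0.5 × 17.97870 × (-0.009)² = +0.0007281
ΔP/P ≈ +0.033492 + 0.0007281 = +0.034220 = +3.4220%.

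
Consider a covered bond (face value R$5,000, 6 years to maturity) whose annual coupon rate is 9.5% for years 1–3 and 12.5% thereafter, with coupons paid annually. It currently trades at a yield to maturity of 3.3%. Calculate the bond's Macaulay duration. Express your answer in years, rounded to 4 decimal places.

5.0062 years

Periodic yield y = 0.033. Discount each cash flow and weight by its year:
  t   CF        PV=CF/(1+0.033)^t    t·PV
  1       475.00       459.8258       459.8258
  2       475.00       445.1363       890.2725
  3       475.00       430.9160     1,292.7481
  4       625.00       548.8817     2,195.5267
  5       625.00       531.3472     2,656.7361
  6     5,625.00     4,629.3562    27,776.1372
  Σ                  7,045.4631    35,271.2463
Price P = Σ PV = 7,045.4631.
Macaulay duration = Σ(t·PV) / P = 35,271.2463 / 7,045.4631 = 5.00624 years.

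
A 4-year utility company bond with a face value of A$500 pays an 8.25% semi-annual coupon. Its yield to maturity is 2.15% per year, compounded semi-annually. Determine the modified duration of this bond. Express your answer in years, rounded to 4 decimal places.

3.5085 years

Periodic yield y = 0.01075. First find Macaulay duration:
  t   CF        PV=CF/(1+0.01075)^t    t·PV
  1       20.625        20.4056        20.4056
  2       20.625        20.1886        40.3772
  3       20.625        19.9739        59.9217
  4       20.625        19.7615        79.0458
  5       20.625        19.5513        97.7564
  6       20.625        19.3433       116.0600
  7       20.625        19.1376       133.9633
  8      520.625       477.9418     3,823.5344
  Σ                    616.3036     4,371.0645
P = 616.3036; Macaulay duration = 4,371.0645 / 616.3036 = 7.09239 half-year periods = 3.54619 years.
Modified duration = D_Mac / (1 + y) = 3.54619 / 1.01075 = 3.50848 years.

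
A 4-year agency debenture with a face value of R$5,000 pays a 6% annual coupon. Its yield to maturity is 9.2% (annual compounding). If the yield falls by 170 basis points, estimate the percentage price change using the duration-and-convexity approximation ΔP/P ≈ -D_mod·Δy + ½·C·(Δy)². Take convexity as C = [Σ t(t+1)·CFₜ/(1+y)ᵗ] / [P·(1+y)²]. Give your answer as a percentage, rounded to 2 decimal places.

+5.90%

With y = 0.092:
  t   CF        PV=CF/(1+0.092)^t    t·PV        t(t+1)·PV
  1       300.00       274.7253       274.7253         549.4505
  2       300.00       251.5799       503.1598       1,509.4795
  3       300.00       230.3845       691.1536       2,764.6145
  4     5,300.00     3,727.2225    14,908.8899      74,544.4495
  Σ                  4,483.9122    16,377.9286      79,367.9941
P = 4,483.9122; D_Mac = 3.65260 yrs; D_mod = 3.34487 yrs; C = 14.84373.
Duration effect: -3.34487 × (-0.017) = +0.056863
Convexity effect: 0.5 × 14.84373 × (-0.017)² = +0.0021449
ΔP/P ≈ +0.056863 + 0.0021449 = +0.059008 = +5.9008%.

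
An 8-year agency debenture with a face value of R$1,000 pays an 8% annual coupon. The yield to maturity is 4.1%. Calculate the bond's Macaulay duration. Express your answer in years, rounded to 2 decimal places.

6.42 years

Periodic yield y = 0.041. Discount each cash flow and weight by its year:
  t   CF        PV=CF/(1+0.041)^t    t·PV
  1        80.00        76.8492        76.8492
  2        80.00        73.8225       147.6449
  3        80.00        70.9149       212.7448
  4        80.00        68.1219       272.4878
  5        80.00        65.4390       327.1948
  6        80.00        62.8616       377.1698
  7        80.00        60.3858       422.7007
  8     1,080.00       783.1013     6,264.8100
  Σ                  1,261.4962     8,101.6020
Price P = Σ PV = 1,261.4962.
Macaulay duration = Σ(t·PV) / P = 8,101.6020 / 1,261.4962 = 6.42222 years.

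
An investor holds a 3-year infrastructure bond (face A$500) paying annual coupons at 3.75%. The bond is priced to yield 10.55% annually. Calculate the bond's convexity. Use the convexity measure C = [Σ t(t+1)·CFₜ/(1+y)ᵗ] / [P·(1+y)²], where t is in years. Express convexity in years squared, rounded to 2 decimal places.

With y = 0.1055:
  t   CF        PV=CF/(1+0.1055)^t    t·PV        t(t+1)·PV
  1        18.75        16.9607        16.9607          33.9213
  2        18.75        15.3421        30.6841          92.0524
  3       518.75       383.9564     1,151.8691       4,607.4764
  Σ                    416.2591     1,199.5139       4,733.4500
P = 416.2591.
Convexity = Σ t(t+1)·PV / [P·(1+y)²] = 4,733.4500 / (416.2591 × 1.222130) = 9.30458.

9.30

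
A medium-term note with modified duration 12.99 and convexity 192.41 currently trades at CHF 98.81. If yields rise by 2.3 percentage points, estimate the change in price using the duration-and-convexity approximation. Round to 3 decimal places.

Duration effect: -D_mod·Δy = -12.99 × (+0.023) = -0.298770
Convexity effect: ½·C·(Δy)² = 0.5 × 192.41 × (0.023)² = +0.050892445
ΔP/P ≈ -0.298770 + 0.050892445 = -0.247877555
ΔP ≈ 98.81 × (-0.247877555) = -24.49278120955.

-CHF 24.493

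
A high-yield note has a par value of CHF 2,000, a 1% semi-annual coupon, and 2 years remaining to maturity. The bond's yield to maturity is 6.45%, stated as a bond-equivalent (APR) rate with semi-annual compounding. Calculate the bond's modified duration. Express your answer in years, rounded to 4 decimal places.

Periodic yield y = 0.03225. First find Macaulay duration:
  t   CF        PV=CF/(1+0.03225)^t    t·PV
  1        10.00         9.6876         9.6876
  2        10.00         9.3849        18.7698
  3        10.00         9.0917        27.2751
  4     2,010.00     1,770.3392     7,081.3569
  Σ                  1,798.5034     7,137.0894
P = 1,798.5034; Macaulay duration = 7,137.0894 / 1,798.5034 = 3.96835 half-year periods = 1.98417 years.
Modified duration = D_Mac / (1 + y) = 1.98417 / 1.03225 = 1.92218 years.

1.9222 years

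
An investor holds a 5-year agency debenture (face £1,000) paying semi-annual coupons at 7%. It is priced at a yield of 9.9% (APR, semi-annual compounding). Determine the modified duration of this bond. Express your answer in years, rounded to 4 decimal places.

Periodic yield y = 0.0495. First find Macaulay duration:
  t   CF        PV=CF/(1+0.0495)^t    t·PV
  1        35.00        33.3492        33.3492
  2        35.00        31.7763        63.5526
  3        35.00        30.2775        90.8326
  4        35.00        28.8495       115.3980
  5        35.00        27.4888       137.4440
  6        35.00        26.1923       157.1537
  7        35.00        24.9569       174.6984
  8        35.00        23.7798       190.2385
  9        35.00        22.6582       203.9241
  10    1,035.00       638.4339     6,384.3387
  Σ                    887.7625     7,550.9299
P = 887.7625; Macaulay duration = 7,550.9299 / 887.7625 = 8.50557 half-year periods = 4.25279 years.
Modified duration = D_Mac / (1 + y) = 4.25279 / 1.0495 = 4.05220 years.

4.0522 years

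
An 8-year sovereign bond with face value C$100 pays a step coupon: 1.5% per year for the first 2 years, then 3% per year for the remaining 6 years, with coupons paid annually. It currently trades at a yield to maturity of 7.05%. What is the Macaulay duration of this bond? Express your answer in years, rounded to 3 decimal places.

7.299 years

Periodic yield y = 0.0705. Discount each cash flow and weight by its year:
  t   CF        PV=CF/(1+0.0705)^t    t·PV
  1         1.50         1.4012         1.4012
  2         1.50         1.3089         2.6179
  3         3.00         2.4455         7.3364
  4         3.00         2.2844         9.1377
  5         3.00         2.1340        10.6698
  6         3.00         1.9934        11.9606
  7         3.00         1.8621        13.0350
  8       103.00        59.7233       477.7865
  Σ                     73.1529       533.9451
Price P = Σ PV = 73.1529.
Macaulay duration = Σ(t·PV) / P = 533.9451 / 73.1529 = 7.29903 years.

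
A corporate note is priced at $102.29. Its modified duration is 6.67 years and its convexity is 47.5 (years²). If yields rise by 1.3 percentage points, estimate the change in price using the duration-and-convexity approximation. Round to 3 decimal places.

Duration effect: -D_mod·Δy = -6.67 × (+0.013) = -0.086710
Convexity effect: ½·C·(Δy)² = 0.5 × 47.5 × (0.013)² = +0.00401375
ΔP/P ≈ -0.086710 + 0.00401375 = -0.08269625
ΔP ≈ 102.29 × (-0.08269625) = -8.4589994125.

-$8.459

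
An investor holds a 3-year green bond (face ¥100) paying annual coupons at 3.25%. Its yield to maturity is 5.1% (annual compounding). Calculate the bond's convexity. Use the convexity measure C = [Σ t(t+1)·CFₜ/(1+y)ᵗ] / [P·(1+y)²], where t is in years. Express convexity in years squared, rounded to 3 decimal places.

With y = 0.051:
  t   CF        PV=CF/(1+0.051)^t    t·PV        t(t+1)·PV
  1         3.25         3.0923         3.0923           6.1846
  2         3.25         2.9422         5.8845          17.6534
  3       103.25        88.9369       266.8107       1,067.2426
  Σ                     94.9714       275.7874       1,091.0806
P = 94.9714.
Convexity = Σ t(t+1)·PV / [P·(1+y)²] = 1,091.0806 / (94.9714 × 1.104601) = 10.40060.

10.401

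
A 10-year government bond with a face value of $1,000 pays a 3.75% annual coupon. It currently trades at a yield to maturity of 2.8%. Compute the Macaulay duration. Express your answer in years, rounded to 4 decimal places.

8.5878 years

Periodic yield y = 0.028. Discount each cash flow and weight by its year:
  t   CF        PV=CF/(1+0.028)^t    t·PV
  1        37.50        36.4786        36.4786
  2        37.50        35.4850        70.9700
  3        37.50        34.5185       103.5555
  4        37.50        33.5783       134.3132
  5        37.50        32.6637       163.3186
  6        37.50        31.7741       190.6443
  7        37.50        30.9086       216.3603
  8        37.50        30.0667       240.5339
  9        37.50        29.2478       263.2302
  10    1,037.50       787.1490     7,871.4902
  Σ                  1,081.8704     9,290.8949
Price P = Σ PV = 1,081.8704.
Macaulay duration = Σ(t·PV) / P = 9,290.8949 / 1,081.8704 = 8.58781 years.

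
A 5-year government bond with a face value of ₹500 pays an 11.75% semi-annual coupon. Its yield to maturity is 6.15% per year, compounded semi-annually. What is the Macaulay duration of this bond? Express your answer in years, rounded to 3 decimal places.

Periodic yield y = 0.03075. Discount each cash flow and weight by its period:
  t   CF        PV=CF/(1+0.03075)^t    t·PV
  1       29.375        28.4987        28.4987
  2       29.375        27.6485        55.2970
  3       29.375        26.8236        80.4709
  4       29.375        26.0234       104.0937
  5       29.375        25.2471       126.2354
  6       29.375        24.4939       146.9634
  7       29.375        23.7632       166.3422
  8       29.375        23.0543       184.4341
  9       29.375        22.3665       201.2984
  10     529.375       391.0479     3,910.4793
  Σ                    618.9670     5,004.1130
Price P = Σ PV = 618.9670.
Macaulay duration = Σ(t·PV) / P = 5,004.1130 / 618.9670 = 8.08462 half-year periods.
In years: 8.08462 / 2 = 4.04231 years.

4.042 years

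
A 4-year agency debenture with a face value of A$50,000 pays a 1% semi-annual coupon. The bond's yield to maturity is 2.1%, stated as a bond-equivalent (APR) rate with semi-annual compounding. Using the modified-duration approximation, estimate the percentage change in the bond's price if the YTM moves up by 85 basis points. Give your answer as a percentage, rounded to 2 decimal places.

-3.31%

Periodic yield y = 0.0105. Modified duration first:
  t   CF        PV=CF/(1+0.0105)^t    t·PV
  1       250.00       247.4023       247.4023
  2       250.00       244.8315       489.6631
  3       250.00       242.2875       726.8626
  4       250.00       239.7699       959.0798
  5       250.00       237.2785     1,186.3926
  6       250.00       234.8130     1,408.8779
  7       250.00       232.3731     1,626.6114
  8    50,250.00    46,221.6584   369,773.2669
  Σ                 47,900.4142   376,418.1566
P = 47,900.4142; D_Mac = 7.85835 half-year periods = 3.92917 yrs; D_mod = 3.92917/(1+0.0105) = 3.88835 yrs.
ΔP/P ≈ -D_mod · Δy = -3.88835 × (+0.0085) = -0.033051 = -3.3051%.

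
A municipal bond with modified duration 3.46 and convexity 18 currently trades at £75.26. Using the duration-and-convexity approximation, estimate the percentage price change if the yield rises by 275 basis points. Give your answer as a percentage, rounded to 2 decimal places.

Duration effect: -D_mod·Δy = -3.46 × (+0.0275) = -0.095150
Convexity effect: ½·C·(Δy)² = 0.5 × 18 × (0.0275)² = +0.00680625
ΔP/P ≈ -0.095150 + 0.00680625 = -0.08834375
= -8.834375%.

-8.83%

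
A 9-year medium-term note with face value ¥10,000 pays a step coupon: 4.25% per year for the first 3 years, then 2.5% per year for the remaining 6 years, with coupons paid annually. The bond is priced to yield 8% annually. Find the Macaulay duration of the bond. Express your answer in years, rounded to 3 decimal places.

7.543 years

Periodic yield y = 0.08. Discount each cash flow and weight by its year:
  t   CF        PV=CF/(1+0.08)^t    t·PV
  1       425.00       393.5185       393.5185
  2       425.00       364.3690       728.7380
  3       425.00       337.3787     1,012.1361
  4       250.00       183.7575       735.0299
  5       250.00       170.1458       850.7290
  6       250.00       157.5424       945.2544
  7       250.00       145.8726     1,021.1082
  8       250.00       135.0672     1,080.5378
  9    10,250.00     5,127.5519    46,147.9672
  Σ                  7,015.2036    52,915.0191
Price P = Σ PV = 7,015.2036.
Macaulay duration = Σ(t·PV) / P = 52,915.0191 / 7,015.2036 = 7.54291 years.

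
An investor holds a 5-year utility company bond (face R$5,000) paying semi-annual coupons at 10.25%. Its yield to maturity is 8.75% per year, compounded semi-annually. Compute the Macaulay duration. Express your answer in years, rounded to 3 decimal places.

Periodic yield y = 0.04375. Discount each cash flow and weight by its period:
  t   CF        PV=CF/(1+0.04375)^t    t·PV
  1       256.25       245.5090       245.5090
  2       256.25       235.2182       470.4364
  3       256.25       225.3587       676.0762
  4       256.25       215.9126       863.6503
  5       256.25       206.8623     1,034.3117
  6       256.25       198.1915     1,189.1488
  7       256.25       189.8840     1,329.1883
  8       256.25       181.9248     1,455.3986
  9       256.25       174.2992     1,568.6931
  10    5,256.25     3,425.3987    34,253.9870
  Σ                  5,298.5591    43,086.3992
Price P = Σ PV = 5,298.5591.
Macaulay duration = Σ(t·PV) / P = 43,086.3992 / 5,298.5591 = 8.13172 half-year periods.
In years: 8.13172 / 2 = 4.06586 years.

4.066 years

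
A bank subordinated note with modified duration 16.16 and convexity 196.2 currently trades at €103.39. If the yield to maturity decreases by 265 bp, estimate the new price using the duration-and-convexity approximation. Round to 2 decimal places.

€154.79

Duration effect: -D_mod·Δy = -16.16 × (-0.0265) = +0.428240
Convexity effect: ½·C·(Δy)² = 0.5 × 196.2 × (-0.0265)² = +0.068890725
ΔP/P ≈ +0.428240 + 0.068890725 = +0.497130725
New price ≈ 103.39 × (1 + 0.497130725) = 154.78834565775.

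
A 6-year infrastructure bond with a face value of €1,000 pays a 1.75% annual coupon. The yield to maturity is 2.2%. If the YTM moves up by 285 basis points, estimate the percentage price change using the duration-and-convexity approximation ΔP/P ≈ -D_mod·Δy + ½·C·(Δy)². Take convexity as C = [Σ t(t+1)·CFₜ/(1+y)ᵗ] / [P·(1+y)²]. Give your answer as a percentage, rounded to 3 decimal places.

-14.477%

With y = 0.022:
  t   CF        PV=CF/(1+0.022)^t    t·PV        t(t+1)·PV
  1        17.50        17.1233        17.1233          34.2466
  2        17.50        16.7547        33.5094         100.5281
  3        17.50        16.3940        49.1820         196.7282
  4        17.50        16.0411        64.1644         320.8222
  5        17.50        15.6958        78.4790         470.8741
  6     1,017.50       892.9539     5,357.7235      37,504.0642
  Σ                    974.9628     5,600.1816      38,627.2634
P = 974.9628; D_Mac = 5.74400 yrs; D_mod = 5.62035 yrs; C = 37.93186.
Duration effect: -5.62035 × (+0.0285) = -0.160180
Convexity effect: 0.5 × 37.93186 × (0.0285)² = +0.0154051
ΔP/P ≈ -0.160180 + 0.0154051 = -0.144775 = -14.4775%.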